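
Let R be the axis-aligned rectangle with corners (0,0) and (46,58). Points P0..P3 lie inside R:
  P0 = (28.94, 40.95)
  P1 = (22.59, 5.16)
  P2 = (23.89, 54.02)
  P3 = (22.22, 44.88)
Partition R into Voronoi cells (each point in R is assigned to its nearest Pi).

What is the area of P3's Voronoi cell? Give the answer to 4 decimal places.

1. box [0,46]×[0,58]: [(0, 0) (46, 0) (46, 58) (0, 58)]
2. ⊥bis P3·P0 via (25.58,42.915): [(0, 0) (0.4824, 0) (34.402, 58) (0, 58)]  |A|=1011.6482
3. ⊥bis P3·P1 via (22.405,25.02): [(0, 24.8113) (15.0747, 24.9517) (34.402, 58) (0, 58)]  |A|=818.6187
4. ⊥bis P3·P2 via (23.055,49.45): [(0, 53.6625) (0, 24.8113) (15.0747, 24.9517) (28.7891, 48.4023)]  |A|=591.0916
5. canonical 4-gon: [(0, 53.6625) (0, 24.8113) (15.0747, 24.9517) (28.7891, 48.4023)]
6. shoelace: 591.0916

Area of P3's cell: 591.0916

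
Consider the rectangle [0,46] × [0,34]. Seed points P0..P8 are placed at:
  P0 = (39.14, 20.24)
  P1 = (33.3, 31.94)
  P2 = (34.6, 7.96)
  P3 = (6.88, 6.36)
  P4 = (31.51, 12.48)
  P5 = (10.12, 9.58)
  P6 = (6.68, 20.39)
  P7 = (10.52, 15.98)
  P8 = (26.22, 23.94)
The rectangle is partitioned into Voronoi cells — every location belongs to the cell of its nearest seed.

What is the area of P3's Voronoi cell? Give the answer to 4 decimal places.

1. box [0,46]×[0,34]: [(0, 0) (46, 0) (46, 34) (0, 34)]
2. ⊥bis P3·P0 via (23.01,13.3): [(0, 0) (28.7324, 0) (14.1037, 34) (0, 34)]  |A|=728.214
3. ⊥bis P3·P1 via (20.09,19.15): [(0, 0) (28.7324, 0) (20.8153, 18.4008) (5.7121, 34) (0, 34)]  |A|=662.7631
4. ⊥bis P3·P2 via (20.74,7.16): [(0, 0) (21.1533, 0) (20.0453, 19.1962) (5.7121, 34) (0, 34)]  |A|=586.0815
5. ⊥bis P3·P4 via (19.195,9.42): [(0, 0) (21.1533, 0) (21.0376, 2.0045) (15.6336, 23.7527) (5.7121, 34) (0, 34)]  |A|=550.4207
6. ⊥bis P3·P5 via (8.5,7.97): [(0, 16.5228) (0, 0) (16.4208, 0)]  |A|=135.6588
7. ⊥bis P3·P6 via (6.78,13.375): [(3.1794, 13.3237) (0, 13.2783) (0, 0) (16.4208, 0)]  |A|=130.5011
8. ⊥bis P3·P7 via (8.7,11.17): [(3.2826, 13.2198) (3.0144, 13.3213) (0, 13.2783) (0, 0) (16.4208, 0)]  |A|=130.4924
9. ⊥bis P3·P8 via (16.55,15.15): [(3.2826, 13.2198) (3.0144, 13.3213) (0, 13.2783) (0, 0) (16.4208, 0)]  |A|=130.4924
10. canonical 5-gon: [(3.2826, 13.2198) (3.0144, 13.3213) (0, 13.2783) (0, 0) (16.4208, 0)]
11. shoelace: 130.4924

Area of P3's cell: 130.4924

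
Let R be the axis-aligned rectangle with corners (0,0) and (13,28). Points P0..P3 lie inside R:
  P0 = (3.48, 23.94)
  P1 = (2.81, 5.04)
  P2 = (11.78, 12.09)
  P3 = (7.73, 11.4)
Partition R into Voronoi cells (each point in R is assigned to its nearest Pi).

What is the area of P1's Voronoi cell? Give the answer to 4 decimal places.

Area of P1's cell: 93.6160

1. box [0,13]×[0,28]: [(0, 0) (13, 0) (13, 28) (0, 28)]
2. ⊥bis P1·P0 via (3.145,14.49): [(0, 14.6015) (0, 0) (13, 0) (13, 14.1406)]  |A|=186.8239
3. ⊥bis P1·P2 via (7.295,8.565): [(2.6237, 14.5085) (0, 14.6015) (0, 0) (13, 0) (13, 1.3063)]  |A|=120.2374
4. ⊥bis P1·P3 via (5.27,8.22): [(11.1276, 3.6887) (0, 12.2968) (0, 0) (13, 0) (13, 1.3063)]  |A|=93.616
5. canonical 5-gon: [(11.1276, 3.6887) (0, 12.2968) (0, 0) (13, 0) (13, 1.3063)]
6. shoelace: 93.616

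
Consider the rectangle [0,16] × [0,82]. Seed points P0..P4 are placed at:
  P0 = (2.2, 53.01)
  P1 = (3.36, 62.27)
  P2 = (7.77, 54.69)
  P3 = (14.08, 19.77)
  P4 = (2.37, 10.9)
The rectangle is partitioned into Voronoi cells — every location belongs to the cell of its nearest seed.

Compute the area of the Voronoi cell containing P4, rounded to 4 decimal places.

1. box [0,16]×[0,82]: [(0, 0) (16, 0) (16, 82) (0, 82)]
2. ⊥bis P4·P0 via (2.285,31.955): [(0, 31.9458) (0, 0) (16, 0) (16, 32.0104)]  |A|=511.6491
3. ⊥bis P4·P1 via (2.865,36.585): [(0, 31.9458) (0, 0) (16, 0) (16, 32.0104)]  |A|=511.6491
4. ⊥bis P4·P2 via (5.07,32.795): [(11.5776, 31.9925) (0, 31.9458) (0, 0) (16, 0) (16, 31.4472)]  |A|=510.4038
5. ⊥bis P4·P3 via (8.225,15.335): [(0, 26.1935) (0, 0) (16, 0) (16, 5.0706)]  |A|=250.1126
6. canonical 4-gon: [(0, 26.1935) (0, 0) (16, 0) (16, 5.0706)]
7. shoelace: 250.1126

Area of P4's cell: 250.1126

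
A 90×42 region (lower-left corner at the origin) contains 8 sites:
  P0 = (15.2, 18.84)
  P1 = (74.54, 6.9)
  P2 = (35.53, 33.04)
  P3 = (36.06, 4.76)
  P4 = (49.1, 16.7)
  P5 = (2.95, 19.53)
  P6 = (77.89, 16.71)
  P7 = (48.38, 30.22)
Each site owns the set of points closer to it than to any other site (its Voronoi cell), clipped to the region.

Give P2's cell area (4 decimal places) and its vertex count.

Area of P2's cell: 442.0245 (5 vertices)

1. box [0,90]×[0,42]: [(0, 0) (90, 0) (90, 42) (0, 42)]
2. ⊥bis P2·P0 via (25.365,25.94): [(43.4834, 0) (90, 0) (90, 42) (14.1475, 42)]  |A|=2569.7504
3. ⊥bis P2·P1 via (55.035,19.97): [(42.5494, 1.3372) (69.797, 42) (14.1475, 42)]  |A|=1131.4318
4. ⊥bis P2·P3 via (35.795,18.9): [(30.3535, 18.798) (54.5536, 19.2516) (69.797, 42) (14.1475, 42)]  |A|=917.3894
5. ⊥bis P2·P4 via (42.315,24.87): [(30.3535, 18.798) (35.1109, 18.8872) (62.9417, 42) (14.1475, 42)]  |A|=619.7992
6. ⊥bis P2·P5 via (19.24,26.285): [(30.3535, 18.798) (35.1109, 18.8872) (62.9417, 42) (14.1475, 42)]  |A|=619.7992
7. ⊥bis P2·P6 via (56.71,24.875): [(30.3535, 18.798) (35.1109, 18.8872) (62.9417, 42) (14.1475, 42)]  |A|=619.7992
8. ⊥bis P2·P7 via (41.955,31.63): [(30.3535, 18.798) (35.1109, 18.8872) (40.0606, 22.9978) (44.2308, 42) (14.1475, 42)]  |A|=442.0245
9. canonical 5-gon: [(30.3535, 18.798) (35.1109, 18.8872) (40.0606, 22.9978) (44.2308, 42) (14.1475, 42)]
10. shoelace: 442.0245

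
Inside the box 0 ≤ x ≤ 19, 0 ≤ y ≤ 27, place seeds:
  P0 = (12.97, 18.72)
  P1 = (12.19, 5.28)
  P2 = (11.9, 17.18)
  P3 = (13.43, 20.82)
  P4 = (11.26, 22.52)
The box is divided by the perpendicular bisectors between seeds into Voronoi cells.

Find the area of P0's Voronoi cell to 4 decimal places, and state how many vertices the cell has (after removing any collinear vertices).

1. box [0,19]×[0,27]: [(0, 0) (19, 0) (19, 27) (0, 27)]
2. ⊥bis P0·P1 via (12.58,12): [(0, 12.7301) (19, 11.6274) (19, 27) (0, 27)]  |A|=281.6037
3. ⊥bis P0·P2 via (12.435,17.95): [(0, 26.5899) (19, 13.3886) (19, 27) (0, 27)]  |A|=133.2042
4. ⊥bis P0·P3 via (13.2,19.77): [(8.2573, 20.8527) (19, 13.3886) (19, 18.4995)]  |A|=27.4525
5. ⊥bis P0·P4 via (12.115,20.62): [(11.1998, 20.2081) (9.9769, 19.6579) (19, 13.3886) (19, 18.4995)]  |A|=26.2489
6. canonical 4-gon: [(11.1998, 20.2081) (9.9769, 19.6579) (19, 13.3886) (19, 18.4995)]
7. shoelace: 26.2489

Area of P0's cell: 26.2489 (4 vertices)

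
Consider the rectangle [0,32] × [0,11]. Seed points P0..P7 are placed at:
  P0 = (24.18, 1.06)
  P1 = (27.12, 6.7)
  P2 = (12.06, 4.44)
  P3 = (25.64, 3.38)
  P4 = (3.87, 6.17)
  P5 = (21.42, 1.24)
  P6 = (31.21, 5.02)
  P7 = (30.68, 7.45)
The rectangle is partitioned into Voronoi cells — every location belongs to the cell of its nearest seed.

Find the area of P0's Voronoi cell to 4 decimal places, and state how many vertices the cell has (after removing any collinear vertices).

1. box [0,32]×[0,11]: [(0, 0) (32, 0) (32, 11) (0, 11)]
2. ⊥bis P0·P1 via (25.65,3.88): [(0, 0) (32, 0) (32, 0.5699) (11.9912, 11) (0, 11)]  |A|=247.6532
3. ⊥bis P0·P2 via (18.12,2.75): [(17.3531, 0) (32, 0) (32, 0.5699) (19.3509, 7.1636)]  |A|=56.0666
4. ⊥bis P0·P3 via (24.91,2.22): [(19.008, 5.9342) (17.3531, 0) (28.4377, 0)]  |A|=32.889
5. ⊥bis P0·P4 via (14.025,3.615): [(19.008, 5.9342) (17.3531, 0) (28.4377, 0)]  |A|=32.889
6. ⊥bis P0·P5 via (22.8,1.15): [(22.9502, 3.4533) (22.725, 0) (28.4377, 0)]  |A|=9.8638
7. ⊥bis P0·P6 via (27.695,3.04): [(22.9502, 3.4533) (22.725, 0) (28.4377, 0)]  |A|=9.8638
8. ⊥bis P0·P7 via (27.43,4.255): [(22.9502, 3.4533) (22.725, 0) (28.4377, 0)]  |A|=9.8638
9. canonical 3-gon: [(22.9502, 3.4533) (22.725, 0) (28.4377, 0)]
10. shoelace: 9.8638

Area of P0's cell: 9.8638 (3 vertices)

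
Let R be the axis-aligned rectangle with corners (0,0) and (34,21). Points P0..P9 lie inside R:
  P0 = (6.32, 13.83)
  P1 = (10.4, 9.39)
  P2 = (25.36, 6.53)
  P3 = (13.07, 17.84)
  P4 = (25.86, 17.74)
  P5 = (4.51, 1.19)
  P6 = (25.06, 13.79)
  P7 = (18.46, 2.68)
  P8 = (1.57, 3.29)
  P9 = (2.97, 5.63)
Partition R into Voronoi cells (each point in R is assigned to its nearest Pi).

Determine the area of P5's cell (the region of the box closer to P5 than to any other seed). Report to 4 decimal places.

Area of P5's cell: 34.2568

1. box [0,34]×[0,21]: [(0, 0) (34, 0) (34, 21) (0, 21)]
2. ⊥bis P5·P0 via (5.415,7.51): [(0, 8.2854) (0, 0) (34, 0) (34, 3.4167)]  |A|=198.9364
3. ⊥bis P5·P1 via (7.455,5.29): [(4.1027, 7.6979) (0, 8.2854) (0, 0) (14.8197, 0)]  |A|=74.0367
4. ⊥bis P5·P2 via (14.935,3.86): [(4.1027, 7.6979) (0, 8.2854) (0, 0) (14.8197, 0)]  |A|=74.0367
5. ⊥bis P5·P3 via (8.79,9.515): [(4.1027, 7.6979) (0, 8.2854) (0, 0) (14.8197, 0)]  |A|=74.0367
6. ⊥bis P5·P4 via (15.185,9.465): [(4.1027, 7.6979) (0, 8.2854) (0, 0) (14.8197, 0)]  |A|=74.0367
7. ⊥bis P5·P6 via (14.785,7.49): [(4.1027, 7.6979) (0, 8.2854) (0, 0) (14.8197, 0)]  |A|=74.0367
8. ⊥bis P5·P7 via (11.485,1.935): [(11.4318, 2.4335) (4.1027, 7.6979) (0, 8.2854) (0, 0) (11.6917, 0)]  |A|=70.2307
9. ⊥bis P5·P8 via (3.04,2.24): [(11.4318, 2.4335) (5.9769, 6.3517) (1.44, 0) (11.6917, 0)]  |A|=38.6858
10. ⊥bis P5·P9 via (3.74,3.41): [(11.4318, 2.4335) (8.0103, 4.8911) (3.9204, 3.4726) (1.44, 0) (11.6917, 0)]  |A|=34.2568
11. canonical 5-gon: [(11.4318, 2.4335) (8.0103, 4.8911) (3.9204, 3.4726) (1.44, 0) (11.6917, 0)]
12. shoelace: 34.2568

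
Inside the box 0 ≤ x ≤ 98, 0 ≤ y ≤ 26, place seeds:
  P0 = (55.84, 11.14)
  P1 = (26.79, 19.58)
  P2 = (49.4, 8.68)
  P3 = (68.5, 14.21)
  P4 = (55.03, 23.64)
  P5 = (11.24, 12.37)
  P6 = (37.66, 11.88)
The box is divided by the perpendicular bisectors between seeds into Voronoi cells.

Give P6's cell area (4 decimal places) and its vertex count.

1. box [0,98]×[0,26]: [(0, 0) (98, 0) (98, 26) (0, 26)]
2. ⊥bis P6·P0 via (46.75,11.51): [(0, 0) (46.2815, 0) (47.3398, 26) (0, 26)]  |A|=1217.0769
3. ⊥bis P6·P1 via (32.225,15.73): [(21.0823, 0) (46.2815, 0) (47.3398, 26) (39.5, 26)]  |A|=429.5071
4. ⊥bis P6·P2 via (43.53,10.28): [(21.0823, 0) (40.728, 0) (47.2564, 23.9513) (47.3398, 26) (39.5, 26)]  |A|=362.9999
5. ⊥bis P6·P3 via (53.08,13.045): [(21.0823, 0) (40.728, 0) (47.2564, 23.9513) (47.3398, 26) (39.5, 26)]  |A|=362.9999
6. ⊥bis P6·P4 via (46.345,17.76): [(21.0823, 0) (40.728, 0) (45.7916, 18.5774) (40.7663, 26) (39.5, 26)]  |A|=337.327
7. ⊥bis P6·P5 via (24.45,12.125): [(24.3096, 4.556) (24.2251, 0) (40.728, 0) (45.7916, 18.5774) (40.7663, 26) (39.5, 26)]  |A|=330.1678
8. canonical 6-gon: [(24.3096, 4.556) (24.2251, 0) (40.728, 0) (45.7916, 18.5774) (40.7663, 26) (39.5, 26)]
9. shoelace: 330.1678

Area of P6's cell: 330.1678 (6 vertices)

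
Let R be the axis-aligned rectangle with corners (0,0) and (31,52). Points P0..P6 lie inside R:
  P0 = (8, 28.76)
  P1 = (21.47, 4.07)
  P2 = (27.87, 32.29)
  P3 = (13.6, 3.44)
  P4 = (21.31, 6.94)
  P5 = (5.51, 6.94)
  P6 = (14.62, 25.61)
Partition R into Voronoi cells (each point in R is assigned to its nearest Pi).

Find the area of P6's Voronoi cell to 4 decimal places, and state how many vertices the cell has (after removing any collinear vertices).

Area of P6's cell: 225.3800 (4 vertices)

1. box [0,31]×[0,52]: [(0, 0) (31, 0) (31, 52) (0, 52)]
2. ⊥bis P6·P0 via (11.31,27.185): [(0, 3.416) (0, 0) (31, 0) (31, 52) (23.1177, 52)]  |A|=1050.4244
3. ⊥bis P6·P1 via (18.045,14.84): [(3.1876, 10.1152) (31, 18.9599) (31, 52) (23.1177, 52)]  |A|=624.5355
4. ⊥bis P6·P2 via (21.245,28.95): [(16.566, 38.2309) (3.1876, 10.1152) (26.9335, 17.6667)]  |A|=283.3034
5. ⊥bis P6·P3 via (14.11,14.525): [(16.566, 38.2309) (5.475, 14.9223) (16.6823, 14.4067) (26.9335, 17.6667)]  |A|=255.7763
6. ⊥bis P6·P4 via (17.965,16.275): [(26.1555, 19.2099) (16.566, 38.2309) (5.475, 14.9223) (13.1983, 14.5669)]  |A|=237.4716
7. ⊥bis P6·P5 via (10.065,16.275): [(13.41, 14.6428) (26.1555, 19.2099) (16.566, 38.2309) (6.8623, 17.8378)]  |A|=225.38
8. canonical 4-gon: [(13.41, 14.6428) (26.1555, 19.2099) (16.566, 38.2309) (6.8623, 17.8378)]
9. shoelace: 225.38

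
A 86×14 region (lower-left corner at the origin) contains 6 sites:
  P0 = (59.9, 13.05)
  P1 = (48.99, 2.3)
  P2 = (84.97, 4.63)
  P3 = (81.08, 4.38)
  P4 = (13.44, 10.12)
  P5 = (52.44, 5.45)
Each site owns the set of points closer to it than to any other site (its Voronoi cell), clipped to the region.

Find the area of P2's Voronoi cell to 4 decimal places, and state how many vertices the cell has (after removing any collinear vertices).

1. box [0,86]×[0,14]: [(0, 0) (86, 0) (86, 14) (0, 14)]
2. ⊥bis P2·P0 via (72.435,8.84): [(69.466, 0) (86, 0) (86, 14) (74.168, 14)]  |A|=198.5617
3. ⊥bis P2·P1 via (66.98,3.465): [(69.466, 0) (86, 0) (86, 14) (74.168, 14)]  |A|=198.5617
4. ⊥bis P2·P3 via (83.025,4.505): [(83.3145, 0) (86, 0) (86, 14) (82.4148, 14)]  |A|=43.8949
5. ⊥bis P2·P4 via (49.205,7.375): [(83.3145, 0) (86, 0) (86, 14) (82.4148, 14)]  |A|=43.8949
6. ⊥bis P2·P5 via (68.705,5.04): [(83.3145, 0) (86, 0) (86, 14) (82.4148, 14)]  |A|=43.8949
7. canonical 4-gon: [(83.3145, 0) (86, 0) (86, 14) (82.4148, 14)]
8. shoelace: 43.8949

Area of P2's cell: 43.8949 (4 vertices)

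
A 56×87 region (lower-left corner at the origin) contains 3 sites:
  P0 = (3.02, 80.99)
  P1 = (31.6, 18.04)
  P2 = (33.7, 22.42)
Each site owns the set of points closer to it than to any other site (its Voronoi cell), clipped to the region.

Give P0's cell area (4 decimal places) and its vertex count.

Area of P0's cell: 1693.7423 (4 vertices)

1. box [0,56]×[0,87]: [(0, 0) (56, 0) (56, 87) (0, 87)]
2. ⊥bis P0·P1 via (17.31,49.515): [(0, 41.6561) (56, 67.0807) (56, 87) (0, 87)]  |A|=1827.3708
3. ⊥bis P0·P2 via (18.36,51.705): [(0, 42.0877) (56, 71.4215) (56, 87) (0, 87)]  |A|=1693.7423
4. canonical 4-gon: [(0, 42.0877) (56, 71.4215) (56, 87) (0, 87)]
5. shoelace: 1693.7423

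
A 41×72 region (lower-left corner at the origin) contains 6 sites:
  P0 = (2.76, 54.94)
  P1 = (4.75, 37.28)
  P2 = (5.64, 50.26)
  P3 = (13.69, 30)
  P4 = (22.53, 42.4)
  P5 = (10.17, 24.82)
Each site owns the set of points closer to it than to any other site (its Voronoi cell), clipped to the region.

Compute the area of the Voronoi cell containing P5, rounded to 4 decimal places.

1. box [0,41]×[0,72]: [(0, 0) (41, 0) (41, 72) (0, 72)]
2. ⊥bis P5·P0 via (6.465,39.88): [(0, 38.2895) (0, 0) (41, 0) (41, 48.3762)]  |A|=1776.6462
3. ⊥bis P5·P1 via (7.46,31.05): [(0, 27.805) (0, 0) (41, 0) (41, 45.6396)]  |A|=1505.6141
4. ⊥bis P5·P2 via (7.905,37.54): [(32.4118, 41.9038) (0, 27.805) (0, 0) (41, 0) (41, 43.4331)]  |A|=1496.139
5. ⊥bis P5·P3 via (11.93,27.41): [(6.9194, 30.8149) (0, 27.805) (0, 0) (41, 0) (41, 7.6559)]  |A|=858.3601
6. ⊥bis P5·P4 via (16.35,33.61): [(6.9194, 30.8149) (0, 27.805) (0, 0) (41, 0) (41, 7.6559)]  |A|=858.3601
7. canonical 5-gon: [(6.9194, 30.8149) (0, 27.805) (0, 0) (41, 0) (41, 7.6559)]
8. shoelace: 858.3601

Area of P5's cell: 858.3601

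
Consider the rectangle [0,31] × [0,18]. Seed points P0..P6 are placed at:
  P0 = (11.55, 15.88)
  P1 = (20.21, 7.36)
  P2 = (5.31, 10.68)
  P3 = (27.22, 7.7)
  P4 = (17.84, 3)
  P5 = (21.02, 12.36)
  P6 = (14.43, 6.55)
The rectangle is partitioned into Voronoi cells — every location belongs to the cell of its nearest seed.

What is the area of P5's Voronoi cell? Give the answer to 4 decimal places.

Area of P5's cell: 85.2035

1. box [0,31]×[0,18]: [(0, 0) (31, 0) (31, 18) (0, 18)]
2. ⊥bis P5·P0 via (16.285,14.12): [(11.0366, 0) (31, 0) (31, 18) (17.7272, 18)]  |A|=299.1259
3. ⊥bis P5·P1 via (20.615,9.86): [(15.0374, 10.7636) (31, 8.1776) (31, 18) (17.7272, 18)]  |A|=126.4191
4. ⊥bis P5·P2 via (13.165,11.52): [(15.0374, 10.7636) (31, 8.1776) (31, 18) (17.7272, 18)]  |A|=126.4191
5. ⊥bis P5·P3 via (24.12,10.03): [(15.0374, 10.7636) (23.6256, 9.3723) (30.1104, 18) (17.7272, 18)]  |A|=86.3645
6. ⊥bis P5·P4 via (19.43,7.68): [(15.0374, 10.7636) (23.6256, 9.3723) (30.1104, 18) (17.7272, 18)]  |A|=86.3645
7. ⊥bis P5·P6 via (17.725,9.455): [(15.4923, 11.9874) (16.8269, 10.4737) (23.6256, 9.3723) (30.1104, 18) (17.7272, 18)]  |A|=85.2035
8. canonical 5-gon: [(15.4923, 11.9874) (16.8269, 10.4737) (23.6256, 9.3723) (30.1104, 18) (17.7272, 18)]
9. shoelace: 85.2035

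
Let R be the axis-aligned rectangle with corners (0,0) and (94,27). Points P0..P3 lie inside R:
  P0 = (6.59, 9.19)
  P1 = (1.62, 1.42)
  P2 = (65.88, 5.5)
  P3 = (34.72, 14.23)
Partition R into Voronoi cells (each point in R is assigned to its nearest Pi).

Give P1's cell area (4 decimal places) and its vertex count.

1. box [0,94]×[0,27]: [(0, 0) (94, 0) (94, 27) (0, 27)]
2. ⊥bis P1·P0 via (4.105,5.305): [(0, 7.9307) (0, 0) (12.3987, 0)]  |A|=49.1654
3. ⊥bis P1·P2 via (33.75,3.46): [(0, 7.9307) (0, 0) (12.3987, 0)]  |A|=49.1654
4. ⊥bis P1·P3 via (18.17,7.825): [(0, 7.9307) (0, 0) (12.3987, 0)]  |A|=49.1654
5. canonical 3-gon: [(0, 7.9307) (0, 0) (12.3987, 0)]
6. shoelace: 49.1654

Area of P1's cell: 49.1654 (3 vertices)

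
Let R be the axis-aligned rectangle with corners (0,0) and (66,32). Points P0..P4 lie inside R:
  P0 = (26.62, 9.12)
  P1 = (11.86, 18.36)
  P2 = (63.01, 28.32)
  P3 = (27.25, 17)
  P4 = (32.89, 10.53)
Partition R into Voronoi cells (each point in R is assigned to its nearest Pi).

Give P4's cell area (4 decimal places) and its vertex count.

Area of P4's cell: 472.3859 (4 vertices)

1. box [0,66]×[0,32]: [(0, 0) (66, 0) (66, 32) (0, 32)]
2. ⊥bis P4·P0 via (29.755,9.825): [(31.9644, 0) (66, 0) (66, 32) (24.7683, 32)]  |A|=1204.2764
3. ⊥bis P4·P1 via (22.375,14.445): [(26.3283, 25.0629) (31.9644, 0) (66, 0) (66, 32) (28.9112, 32)]  |A|=1189.9065
4. ⊥bis P4·P2 via (47.95,19.425): [(26.3283, 25.0629) (31.9644, 0) (59.4231, 0) (40.5227, 32) (28.9112, 32)]  |A|=677.0403
5. ⊥bis P4·P3 via (30.07,13.765): [(29.0658, 12.8896) (31.9644, 0) (59.4231, 0) (44.0798, 25.9776)]  |A|=472.3859
6. canonical 4-gon: [(29.0658, 12.8896) (31.9644, 0) (59.4231, 0) (44.0798, 25.9776)]
7. shoelace: 472.3859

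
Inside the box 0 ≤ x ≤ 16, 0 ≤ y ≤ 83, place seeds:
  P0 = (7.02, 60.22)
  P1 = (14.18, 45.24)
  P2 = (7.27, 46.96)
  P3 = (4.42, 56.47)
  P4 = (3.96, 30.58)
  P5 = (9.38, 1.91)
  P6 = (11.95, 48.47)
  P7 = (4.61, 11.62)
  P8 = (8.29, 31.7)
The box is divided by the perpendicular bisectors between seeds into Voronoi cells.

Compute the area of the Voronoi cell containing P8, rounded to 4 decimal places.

Area of P8's cell: 169.1743

1. box [0,16]×[0,83]: [(0, 0) (16, 0) (16, 83) (0, 83)]
2. ⊥bis P8·P0 via (7.655,45.96): [(0, 45.6191) (0, 0) (16, 0) (16, 46.3316)]  |A|=735.6058
3. ⊥bis P8·P1 via (11.235,38.47): [(0, 43.3573) (0, 0) (16, 0) (16, 36.3972)]  |A|=638.036
4. ⊥bis P8·P2 via (7.78,39.33): [(9.0612, 39.4156) (0, 38.81) (0, 0) (16, 0) (16, 36.3972)]  |A|=617.4339
5. ⊥bis P8·P3 via (6.355,44.085): [(9.0612, 39.4156) (0, 38.81) (0, 0) (16, 0) (16, 36.3972)]  |A|=617.4339
6. ⊥bis P8·P4 via (6.125,31.14): [(9.0612, 39.4156) (4.0707, 39.0821) (14.1797, 0) (16, 0) (16, 36.3972)]  |A|=261.3563
7. ⊥bis P8·P5 via (8.835,16.805): [(9.0612, 39.4156) (4.0707, 39.0821) (9.8235, 16.8412) (16, 17.0672) (16, 36.3972)]  |A|=193.3209
8. ⊥bis P8·P6 via (10.12,40.085): [(9.0612, 39.4156) (4.0707, 39.0821) (9.8235, 16.8412) (16, 17.0672) (16, 36.3972)]  |A|=193.3209
9. ⊥bis P8·P7 via (6.45,21.66): [(9.0612, 39.4156) (4.0707, 39.0821) (8.683, 21.2508) (16, 19.9098) (16, 36.3972)]  |A|=169.1743
10. canonical 5-gon: [(9.0612, 39.4156) (4.0707, 39.0821) (8.683, 21.2508) (16, 19.9098) (16, 36.3972)]
11. shoelace: 169.1743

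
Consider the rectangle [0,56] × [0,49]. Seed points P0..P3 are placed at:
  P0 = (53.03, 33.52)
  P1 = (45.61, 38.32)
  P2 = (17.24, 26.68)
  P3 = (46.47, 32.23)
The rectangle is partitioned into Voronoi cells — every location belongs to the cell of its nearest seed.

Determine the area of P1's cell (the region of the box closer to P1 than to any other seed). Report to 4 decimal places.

Area of P1's cell: 368.5571

1. box [0,56]×[0,49]: [(0, 0) (56, 0) (56, 49) (0, 49)]
2. ⊥bis P1·P0 via (49.32,35.92): [(0, 0) (26.0833, 0) (56, 46.2462) (56, 49) (0, 49)]  |A|=2052.2346
3. ⊥bis P1·P2 via (31.425,32.5): [(37.5114, 17.6658) (56, 46.2462) (56, 49) (24.6552, 49)]  |A|=516.5397
4. ⊥bis P1·P3 via (46.04,35.275): [(31.1492, 33.1722) (49.1906, 35.7199) (56, 46.2462) (56, 49) (24.6552, 49)]  |A|=368.5571
5. canonical 5-gon: [(31.1492, 33.1722) (49.1906, 35.7199) (56, 46.2462) (56, 49) (24.6552, 49)]
6. shoelace: 368.5571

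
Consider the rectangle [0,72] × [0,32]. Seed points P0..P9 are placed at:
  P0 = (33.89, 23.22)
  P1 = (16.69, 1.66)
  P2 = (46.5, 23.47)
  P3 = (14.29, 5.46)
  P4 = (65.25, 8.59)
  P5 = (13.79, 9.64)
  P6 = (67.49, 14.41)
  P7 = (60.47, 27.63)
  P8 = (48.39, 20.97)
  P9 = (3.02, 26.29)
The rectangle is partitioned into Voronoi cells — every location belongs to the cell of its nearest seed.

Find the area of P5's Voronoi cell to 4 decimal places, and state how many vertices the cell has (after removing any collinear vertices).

1. box [0,72]×[0,32]: [(0, 0) (72, 0) (72, 32) (0, 32)]
2. ⊥bis P5·P0 via (23.84,16.43): [(0, 0) (34.9405, 0) (13.3206, 32) (0, 32)]  |A|=772.1766
3. ⊥bis P5·P1 via (15.24,5.65): [(0, 0.1117) (27.9922, 10.2843) (13.3206, 32) (0, 32)]  |A|=590.9455
4. ⊥bis P5·P2 via (30.145,16.555): [(0, 0.1117) (27.9922, 10.2843) (13.3206, 32) (0, 32)]  |A|=590.9455
5. ⊥bis P5·P3 via (14.04,7.55): [(0, 5.8706) (23.6223, 8.6962) (27.9922, 10.2843) (13.3206, 32) (0, 32)]  |A|=522.9259
6. ⊥bis P5·P4 via (39.52,9.115): [(0, 5.8706) (23.6223, 8.6962) (27.9922, 10.2843) (13.3206, 32) (0, 32)]  |A|=522.9259
7. ⊥bis P5·P6 via (40.64,12.025): [(0, 5.8706) (23.6223, 8.6962) (27.9922, 10.2843) (13.3206, 32) (0, 32)]  |A|=522.9259
8. ⊥bis P5·P7 via (37.13,18.635): [(0, 5.8706) (23.6223, 8.6962) (27.9922, 10.2843) (13.3206, 32) (0, 32)]  |A|=522.9259
9. ⊥bis P5·P8 via (31.09,15.305): [(0, 5.8706) (23.6223, 8.6962) (27.9922, 10.2843) (13.3206, 32) (0, 32)]  |A|=522.9259
10. ⊥bis P5·P9 via (8.405,17.965): [(0, 12.5283) (0, 5.8706) (23.6223, 8.6962) (27.9922, 10.2843) (18.4243, 24.4459)]  |A|=293.2373
11. canonical 5-gon: [(0, 12.5283) (0, 5.8706) (23.6223, 8.6962) (27.9922, 10.2843) (18.4243, 24.4459)]
12. shoelace: 293.2373

Area of P5's cell: 293.2373 (5 vertices)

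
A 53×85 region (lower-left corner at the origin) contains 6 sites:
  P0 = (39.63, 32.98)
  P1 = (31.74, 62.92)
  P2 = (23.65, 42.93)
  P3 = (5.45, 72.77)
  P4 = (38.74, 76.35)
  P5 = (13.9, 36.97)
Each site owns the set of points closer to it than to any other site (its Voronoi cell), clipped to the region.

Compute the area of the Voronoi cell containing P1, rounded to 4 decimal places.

Area of P1's cell: 608.8150

1. box [0,53]×[0,85]: [(0, 0) (53, 0) (53, 85) (0, 85)]
2. ⊥bis P1·P0 via (35.685,47.95): [(0, 38.546) (53, 52.513) (53, 85) (0, 85)]  |A|=2091.9363
3. ⊥bis P1·P2 via (27.695,52.925): [(0, 64.1332) (38.291, 48.6368) (53, 52.513) (53, 85) (0, 85)]  |A|=1602.0562
4. ⊥bis P1·P3 via (18.595,67.845): [(14.9391, 58.0873) (38.291, 48.6368) (53, 52.513) (53, 85) (25.0224, 85)]  |A|=1109.4807
5. ⊥bis P1·P4 via (35.24,69.635): [(21.8755, 76.6008) (14.9391, 58.0873) (38.291, 48.6368) (53, 52.513) (53, 60.3781)]  |A|=608.815
6. ⊥bis P1·P5 via (22.82,49.945): [(21.8755, 76.6008) (14.9391, 58.0873) (38.291, 48.6368) (53, 52.513) (53, 60.3781)]  |A|=608.815
7. canonical 5-gon: [(21.8755, 76.6008) (14.9391, 58.0873) (38.291, 48.6368) (53, 52.513) (53, 60.3781)]
8. shoelace: 608.815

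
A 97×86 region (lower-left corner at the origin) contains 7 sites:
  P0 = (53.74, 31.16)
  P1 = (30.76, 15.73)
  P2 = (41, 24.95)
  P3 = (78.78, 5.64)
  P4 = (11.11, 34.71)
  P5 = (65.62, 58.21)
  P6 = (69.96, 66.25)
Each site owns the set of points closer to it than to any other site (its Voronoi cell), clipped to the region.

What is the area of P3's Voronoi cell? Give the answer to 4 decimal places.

Area of P3's cell: 1106.4754

1. box [0,97]×[0,86]: [(0, 0) (97, 0) (97, 86) (0, 86)]
2. ⊥bis P3·P0 via (66.26,18.4): [(47.5073, 0) (97, 0) (97, 48.5618)]  |A|=1201.7281
3. ⊥bis P3·P1 via (54.77,10.685): [(53.828, 6.2018) (52.5249, 0) (97, 0) (97, 48.5618)]  |A|=1186.1691
4. ⊥bis P3·P2 via (59.89,15.295): [(56.6652, 8.9857) (52.8407, 1.503) (52.5249, 0) (97, 0) (97, 48.5618)]  |A|=1180.8776
5. ⊥bis P3·P4 via (44.945,20.175): [(56.6652, 8.9857) (52.8407, 1.503) (52.5249, 0) (97, 0) (97, 48.5618)]  |A|=1180.8776
6. ⊥bis P3·P5 via (72.2,31.925): [(82.7311, 34.5613) (56.6652, 8.9857) (52.8407, 1.503) (52.5249, 0) (97, 0) (97, 38.1333)]  |A|=1106.4754
7. ⊥bis P3·P6 via (74.37,35.945): [(82.7311, 34.5613) (56.6652, 8.9857) (52.8407, 1.503) (52.5249, 0) (97, 0) (97, 38.1333)]  |A|=1106.4754
8. canonical 6-gon: [(82.7311, 34.5613) (56.6652, 8.9857) (52.8407, 1.503) (52.5249, 0) (97, 0) (97, 38.1333)]
9. shoelace: 1106.4754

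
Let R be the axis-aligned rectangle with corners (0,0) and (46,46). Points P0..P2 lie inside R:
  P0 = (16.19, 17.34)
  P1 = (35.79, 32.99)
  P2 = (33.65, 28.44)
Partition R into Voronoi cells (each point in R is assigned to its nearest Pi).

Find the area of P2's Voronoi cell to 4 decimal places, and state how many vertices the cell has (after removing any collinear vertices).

1. box [0,46]×[0,46]: [(0, 0) (46, 0) (46, 46) (0, 46)]
2. ⊥bis P2·P0 via (24.92,22.89): [(39.4721, 0) (46, 0) (46, 46) (10.2281, 46)]  |A|=972.8968
3. ⊥bis P2·P1 via (34.72,30.715): [(13.6433, 40.628) (39.4721, 0) (46, 0) (46, 25.4097)]  |A|=543.6959
4. canonical 4-gon: [(13.6433, 40.628) (39.4721, 0) (46, 0) (46, 25.4097)]
5. shoelace: 543.6959

Area of P2's cell: 543.6959 (4 vertices)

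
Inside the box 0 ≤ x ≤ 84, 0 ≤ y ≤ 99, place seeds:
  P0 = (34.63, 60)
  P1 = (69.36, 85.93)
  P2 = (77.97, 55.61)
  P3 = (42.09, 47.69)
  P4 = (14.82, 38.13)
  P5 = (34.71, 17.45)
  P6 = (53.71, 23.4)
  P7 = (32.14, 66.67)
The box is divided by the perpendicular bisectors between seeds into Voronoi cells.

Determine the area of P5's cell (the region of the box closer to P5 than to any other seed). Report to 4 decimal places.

1. box [0,84]×[0,99]: [(0, 0) (84, 0) (84, 99) (0, 99)]
2. ⊥bis P5·P0 via (34.67,38.725): [(0, 38.6598) (0, 0) (84, 0) (84, 38.8177)]  |A|=3254.0576
3. ⊥bis P5·P1 via (52.035,51.69): [(77.499, 38.8055) (0, 38.6598) (0, 0) (84, 0) (84, 35.5161)]  |A|=3243.3258
4. ⊥bis P5·P2 via (56.34,36.53): [(54.3711, 38.762) (0, 38.6598) (0, 0) (84, 0) (84, 5.1733)]  |A|=2755.6337
5. ⊥bis P5·P3 via (38.4,32.57): [(65.713, 25.9043) (13.3438, 38.6849) (0, 38.6598) (0, 0) (84, 0) (84, 5.1733)]  |A|=2491.4377
6. ⊥bis P5·P4 via (24.765,27.79): [(65.713, 25.9043) (31.4886, 34.2567) (0, 3.9711) (0, 0) (84, 0) (84, 5.1733)]  |A|=1915.5159
7. ⊥bis P5·P6 via (44.21,20.425): [(40.5728, 32.0397) (31.4886, 34.2567) (0, 3.9711) (0, 0) (50.6062, 0)]  |A|=1063.7289
8. ⊥bis P5·P7 via (33.425,42.06): [(40.5728, 32.0397) (31.4886, 34.2567) (0, 3.9711) (0, 0) (50.6062, 0)]  |A|=1063.7289
9. canonical 5-gon: [(40.5728, 32.0397) (31.4886, 34.2567) (0, 3.9711) (0, 0) (50.6062, 0)]
10. shoelace: 1063.7289

Area of P5's cell: 1063.7289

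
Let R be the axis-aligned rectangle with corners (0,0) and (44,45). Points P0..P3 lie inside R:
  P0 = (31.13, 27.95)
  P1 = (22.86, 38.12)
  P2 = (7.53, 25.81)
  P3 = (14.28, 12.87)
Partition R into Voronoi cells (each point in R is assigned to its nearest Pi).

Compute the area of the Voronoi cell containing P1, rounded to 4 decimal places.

1. box [0,44]×[0,45]: [(0, 0) (44, 0) (44, 45) (0, 45)]
2. ⊥bis P1·P0 via (26.995,33.035): [(0, 11.0833) (41.7089, 45) (0, 45)]  |A|=707.314
3. ⊥bis P1·P2 via (15.195,31.965): [(19.3366, 26.8074) (41.7089, 45) (4.7279, 45)]  |A|=336.3912
4. ⊥bis P1·P3 via (18.57,25.495): [(19.3366, 26.8074) (41.7089, 45) (4.7279, 45)]  |A|=336.3912
5. canonical 3-gon: [(19.3366, 26.8074) (41.7089, 45) (4.7279, 45)]
6. shoelace: 336.3912

Area of P1's cell: 336.3912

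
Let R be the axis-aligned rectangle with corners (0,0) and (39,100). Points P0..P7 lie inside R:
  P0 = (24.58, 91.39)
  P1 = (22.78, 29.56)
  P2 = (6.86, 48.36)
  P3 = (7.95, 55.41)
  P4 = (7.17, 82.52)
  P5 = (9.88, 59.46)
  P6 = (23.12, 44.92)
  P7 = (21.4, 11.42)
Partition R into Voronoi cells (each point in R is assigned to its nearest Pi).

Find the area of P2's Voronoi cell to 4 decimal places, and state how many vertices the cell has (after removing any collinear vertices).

Area of P2's cell: 280.8982 (4 vertices)

1. box [0,39]×[0,100]: [(0, 0) (39, 0) (39, 100) (0, 100)]
2. ⊥bis P2·P0 via (15.72,69.875): [(0, 76.3486) (0, 0) (39, 0) (39, 60.2882)]  |A|=2664.4166
3. ⊥bis P2·P1 via (14.82,38.96): [(0, 76.3486) (0, 26.4103) (39, 59.4358) (39, 60.2882)]  |A|=990.4171
4. ⊥bis P2·P3 via (7.405,51.885): [(0, 53.0299) (0, 26.4103) (26.5819, 48.9201)]  |A|=353.7994
5. ⊥bis P2·P4 via (7.015,65.44): [(0, 53.0299) (0, 26.4103) (26.5819, 48.9201)]  |A|=353.7994
6. ⊥bis P2·P5 via (8.37,53.91): [(0, 53.0299) (0, 26.4103) (26.5819, 48.9201)]  |A|=353.7994
7. ⊥bis P2·P6 via (14.99,46.64): [(15.8243, 50.5833) (0, 53.0299) (0, 26.4103) (13.0477, 37.4592)]  |A|=280.8982
8. ⊥bis P2·P7 via (14.13,29.89): [(15.8243, 50.5833) (0, 53.0299) (0, 26.4103) (13.0477, 37.4592)]  |A|=280.8982
9. canonical 4-gon: [(15.8243, 50.5833) (0, 53.0299) (0, 26.4103) (13.0477, 37.4592)]
10. shoelace: 280.8982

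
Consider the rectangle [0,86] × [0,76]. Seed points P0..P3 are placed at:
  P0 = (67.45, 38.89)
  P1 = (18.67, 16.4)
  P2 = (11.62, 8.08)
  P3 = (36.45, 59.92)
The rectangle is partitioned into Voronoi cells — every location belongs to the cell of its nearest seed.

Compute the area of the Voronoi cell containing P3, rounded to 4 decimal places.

Area of P3's cell: 2052.5859

1. box [0,86]×[0,76]: [(0, 0) (86, 0) (86, 76) (0, 76)]
2. ⊥bis P3·P0 via (51.95,49.405): [(0, 0) (18.4343, 0) (69.9917, 76) (0, 76)]  |A|=3360.1876
3. ⊥bis P3·P1 via (27.56,38.16): [(0, 49.4196) (40.6841, 32.7982) (69.9917, 76) (0, 76)]  |A|=2052.5859
4. ⊥bis P3·P2 via (24.035,34): [(0, 49.4196) (40.6841, 32.7982) (69.9917, 76) (0, 76)]  |A|=2052.5859
5. canonical 4-gon: [(0, 49.4196) (40.6841, 32.7982) (69.9917, 76) (0, 76)]
6. shoelace: 2052.5859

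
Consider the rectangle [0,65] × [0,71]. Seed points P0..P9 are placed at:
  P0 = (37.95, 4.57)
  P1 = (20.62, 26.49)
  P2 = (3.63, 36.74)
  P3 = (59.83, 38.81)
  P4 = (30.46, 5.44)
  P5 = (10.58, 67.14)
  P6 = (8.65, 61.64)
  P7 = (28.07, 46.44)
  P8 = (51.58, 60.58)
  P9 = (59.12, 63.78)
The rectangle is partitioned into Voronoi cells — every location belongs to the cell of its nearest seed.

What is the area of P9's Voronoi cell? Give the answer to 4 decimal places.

Area of P9's cell: 181.0880

1. box [0,65]×[0,71]: [(0, 0) (65, 0) (65, 71) (0, 71)]
2. ⊥bis P9·P0 via (48.535,34.175): [(0, 51.5283) (65, 28.2881) (65, 71) (0, 71)]  |A|=2020.969
3. ⊥bis P9·P1 via (39.87,45.135): [(51.5189, 33.1081) (65, 28.2881) (65, 71) (14.8179, 71)]  |A|=1238.6489
4. ⊥bis P9·P2 via (31.375,50.26): [(27.7998, 57.5969) (51.5189, 33.1081) (65, 28.2881) (65, 71) (21.2685, 71)]  |A|=1195.4198
5. ⊥bis P9·P3 via (59.475,51.295): [(27.7998, 57.5969) (34.589, 50.5874) (65, 51.4521) (65, 71) (21.2685, 71)]  |A|=766.1807
6. ⊥bis P9·P4 via (44.79,34.61): [(27.7998, 57.5969) (34.589, 50.5874) (65, 51.4521) (65, 71) (21.2685, 71)]  |A|=766.1807
7. ⊥bis P9·P5 via (34.85,65.46): [(33.8718, 51.3279) (34.589, 50.5874) (65, 51.4521) (65, 71) (35.2335, 71)]  |A|=608.6008
8. ⊥bis P9·P6 via (33.885,62.71): [(34.1793, 55.7702) (34.3903, 50.7925) (34.589, 50.5874) (65, 51.4521) (65, 71) (35.2335, 71)]  |A|=607.3667
9. ⊥bis P9·P7 via (43.595,55.11): [(35.177, 70.1838) (45.9404, 50.9102) (65, 51.4521) (65, 71) (35.2335, 71)]  |A|=490.2269
10. ⊥bis P9·P8 via (55.35,62.18): [(59.9637, 51.3089) (65, 51.4521) (65, 71) (51.6068, 71)]  |A|=181.088
11. canonical 4-gon: [(59.9637, 51.3089) (65, 51.4521) (65, 71) (51.6068, 71)]
12. shoelace: 181.088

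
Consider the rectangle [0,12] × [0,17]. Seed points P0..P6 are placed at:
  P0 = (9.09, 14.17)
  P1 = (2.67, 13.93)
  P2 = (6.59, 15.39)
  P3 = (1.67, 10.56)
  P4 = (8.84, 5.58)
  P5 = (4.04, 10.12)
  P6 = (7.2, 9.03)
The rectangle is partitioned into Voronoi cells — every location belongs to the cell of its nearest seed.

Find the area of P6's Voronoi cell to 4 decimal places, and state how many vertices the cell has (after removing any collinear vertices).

1. box [0,12]×[0,17]: [(0, 0) (12, 0) (12, 17) (0, 17)]
2. ⊥bis P6·P0 via (8.145,11.6): [(0, 14.595) (0, 0) (12, 0) (12, 10.1825)]  |A|=148.6647
3. ⊥bis P6·P1 via (4.935,11.48): [(5.9413, 12.4103) (0, 6.9176) (0, 0) (12, 0) (12, 10.1825)]  |A|=125.8581
4. ⊥bis P6·P2 via (6.895,12.21): [(6.5707, 12.1789) (5.5891, 12.0848) (0, 6.9176) (0, 0) (12, 0) (12, 10.1825)]  |A|=125.7149
5. ⊥bis P6·P3 via (4.435,9.795): [(6.5707, 12.1789) (5.5891, 12.0848) (4.8896, 11.438) (1.725, 0) (12, 0) (12, 10.1825)]  |A|=98.9375
6. ⊥bis P6·P4 via (8.02,7.305): [(6.5707, 12.1789) (5.5891, 12.0848) (4.8896, 11.438) (3.0989, 4.9657) (12, 9.1969) (12, 10.1825)]  |A|=32.4947
7. ⊥bis P6·P5 via (5.62,9.575): [(6.5707, 12.1789) (6.5164, 12.1737) (4.2127, 5.4952) (12, 9.1969) (12, 10.1825)]  |A|=24.5105
8. canonical 5-gon: [(6.5707, 12.1789) (6.5164, 12.1737) (4.2127, 5.4952) (12, 9.1969) (12, 10.1825)]
9. shoelace: 24.5105

Area of P6's cell: 24.5105 (5 vertices)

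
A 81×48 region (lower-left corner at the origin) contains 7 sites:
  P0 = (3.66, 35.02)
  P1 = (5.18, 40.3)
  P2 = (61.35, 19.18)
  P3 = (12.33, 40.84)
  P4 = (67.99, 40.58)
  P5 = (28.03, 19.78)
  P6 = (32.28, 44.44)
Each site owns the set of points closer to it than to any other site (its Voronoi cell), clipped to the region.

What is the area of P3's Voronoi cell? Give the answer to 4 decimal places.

Area of P3's cell: 244.3758

1. box [0,81]×[0,48]: [(0, 0) (81, 0) (81, 48) (0, 48)]
2. ⊥bis P3·P0 via (7.995,37.93): [(33.4567, 0) (81, 0) (81, 48) (1.2352, 48)]  |A|=3055.3952
3. ⊥bis P3·P1 via (8.755,40.57): [(9.076, 36.3196) (33.4567, 0) (81, 0) (81, 48) (8.1939, 48)]  |A|=3014.7554
4. ⊥bis P3·P2 via (36.84,30.01): [(9.076, 36.3196) (27.5004, 8.873) (44.7891, 48) (8.1939, 48)]  |A|=811.4263
5. ⊥bis P3·P4 via (40.16,40.71): [(9.076, 36.3196) (27.5004, 8.873) (40.145, 37.4896) (40.1941, 48) (8.1939, 48)]  |A|=787.2787
6. ⊥bis P3·P5 via (20.18,30.31): [(9.076, 36.3196) (15.4681, 26.7974) (40.1811, 45.2206) (40.1941, 48) (8.1939, 48)]  |A|=406.5998
7. ⊥bis P3·P6 via (22.305,42.64): [(9.076, 36.3196) (15.4681, 26.7974) (24.0142, 33.1683) (21.3378, 48) (8.1939, 48)]  |A|=244.3758
8. canonical 5-gon: [(9.076, 36.3196) (15.4681, 26.7974) (24.0142, 33.1683) (21.3378, 48) (8.1939, 48)]
9. shoelace: 244.3758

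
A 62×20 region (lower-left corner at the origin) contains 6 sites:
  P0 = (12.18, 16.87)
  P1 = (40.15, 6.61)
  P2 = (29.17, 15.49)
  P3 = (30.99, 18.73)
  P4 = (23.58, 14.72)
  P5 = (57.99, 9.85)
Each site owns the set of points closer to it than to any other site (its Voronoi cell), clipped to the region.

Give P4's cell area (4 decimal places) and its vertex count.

1. box [0,62]×[0,20]: [(0, 0) (62, 0) (62, 20) (0, 20)]
2. ⊥bis P4·P0 via (17.88,15.795): [(14.9011, 0) (62, 0) (62, 20) (18.673, 20)]  |A|=904.2583
3. ⊥bis P4·P1 via (31.865,10.665): [(14.9011, 0) (26.6451, 0) (36.4339, 20) (18.673, 20)]  |A|=295.0488
4. ⊥bis P4·P2 via (26.375,15.105): [(14.9011, 0) (26.6451, 0) (28.058, 2.8867) (25.7007, 20) (18.673, 20)]  |A|=203.209
5. ⊥bis P4·P3 via (27.285,16.725): [(14.9011, 0) (26.6451, 0) (28.058, 2.8867) (25.7649, 19.5339) (25.5127, 20) (18.673, 20)]  |A|=203.1651
6. ⊥bis P4·P5 via (40.785,12.285): [(14.9011, 0) (26.6451, 0) (28.058, 2.8867) (25.7649, 19.5339) (25.5127, 20) (18.673, 20)]  |A|=203.1651
7. canonical 6-gon: [(14.9011, 0) (26.6451, 0) (28.058, 2.8867) (25.7649, 19.5339) (25.5127, 20) (18.673, 20)]
8. shoelace: 203.1651

Area of P4's cell: 203.1651 (6 vertices)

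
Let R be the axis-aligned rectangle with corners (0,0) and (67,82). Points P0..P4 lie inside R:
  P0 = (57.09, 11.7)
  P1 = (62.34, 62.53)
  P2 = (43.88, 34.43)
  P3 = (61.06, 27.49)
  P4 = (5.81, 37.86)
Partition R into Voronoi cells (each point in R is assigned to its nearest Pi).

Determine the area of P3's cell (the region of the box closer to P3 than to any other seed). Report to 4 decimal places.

1. box [0,67]×[0,82]: [(0, 0) (67, 0) (67, 82) (0, 82)]
2. ⊥bis P3·P0 via (59.075,19.595): [(0, 34.4479) (67, 17.6025) (67, 82) (0, 82)]  |A|=3750.3121
3. ⊥bis P3·P1 via (61.7,45.01): [(0, 47.2639) (0, 34.4479) (67, 17.6025) (67, 44.8164)]  |A|=1341.0012
4. ⊥bis P3·P2 via (52.47,30.96): [(58.1973, 45.138) (48.9113, 22.1504) (67, 17.6025) (67, 44.8164)]  |A|=348.8017
5. ⊥bis P3·P4 via (33.435,32.675): [(58.1973, 45.138) (48.9113, 22.1504) (67, 17.6025) (67, 44.8164)]  |A|=348.8017
6. canonical 4-gon: [(58.1973, 45.138) (48.9113, 22.1504) (67, 17.6025) (67, 44.8164)]
7. shoelace: 348.8017

Area of P3's cell: 348.8017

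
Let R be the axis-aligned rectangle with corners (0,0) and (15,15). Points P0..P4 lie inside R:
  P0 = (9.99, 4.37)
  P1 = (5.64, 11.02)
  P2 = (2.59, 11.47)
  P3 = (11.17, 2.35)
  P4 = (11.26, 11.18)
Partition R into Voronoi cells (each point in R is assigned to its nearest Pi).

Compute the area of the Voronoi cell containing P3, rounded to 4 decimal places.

Area of P3's cell: 30.2205

1. box [0,15]×[0,15]: [(0, 0) (15, 0) (15, 15) (0, 15)]
2. ⊥bis P3·P0 via (10.58,3.36): [(4.8281, 0) (15, 0) (15, 5.942)]  |A|=30.2205
3. ⊥bis P3·P1 via (8.405,6.685): [(4.8281, 0) (15, 0) (15, 5.942)]  |A|=30.2205
4. ⊥bis P3·P2 via (6.88,6.91): [(4.8281, 0) (15, 0) (15, 5.942)]  |A|=30.2205
5. ⊥bis P3·P4 via (11.215,6.765): [(4.8281, 0) (15, 0) (15, 5.942)]  |A|=30.2205
6. canonical 3-gon: [(4.8281, 0) (15, 0) (15, 5.942)]
7. shoelace: 30.2205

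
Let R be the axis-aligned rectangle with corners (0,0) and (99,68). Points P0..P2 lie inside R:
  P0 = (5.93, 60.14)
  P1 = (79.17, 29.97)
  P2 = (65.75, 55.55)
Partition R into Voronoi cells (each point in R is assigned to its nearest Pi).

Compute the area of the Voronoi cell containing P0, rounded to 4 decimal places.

Area of P0's cell: 2230.7758

1. box [0,99]×[0,68]: [(0, 0) (99, 0) (99, 68) (0, 68)]
2. ⊥bis P0·P1 via (42.55,45.055): [(0, 0) (23.9903, 0) (52.0018, 68) (0, 68)]  |A|=2583.7332
3. ⊥bis P0·P2 via (35.84,57.845): [(0, 0) (23.9903, 0) (33.098, 22.1096) (36.6192, 68) (0, 68)]  |A|=2230.7758
4. canonical 5-gon: [(0, 0) (23.9903, 0) (33.098, 22.1096) (36.6192, 68) (0, 68)]
5. shoelace: 2230.7758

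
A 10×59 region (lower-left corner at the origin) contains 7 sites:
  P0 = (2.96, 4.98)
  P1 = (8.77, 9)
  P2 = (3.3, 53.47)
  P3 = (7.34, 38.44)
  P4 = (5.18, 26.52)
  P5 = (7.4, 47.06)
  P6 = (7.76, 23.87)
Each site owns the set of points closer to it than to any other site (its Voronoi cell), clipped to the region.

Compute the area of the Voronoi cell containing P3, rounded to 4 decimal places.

Area of P3's cell: 100.5817

1. box [0,10]×[0,59]: [(0, 0) (10, 0) (10, 59) (0, 59)]
2. ⊥bis P3·P0 via (5.15,21.71): [(0, 22.3841) (10, 21.0751) (10, 59) (0, 59)]  |A|=372.7036
3. ⊥bis P3·P1 via (8.055,23.72): [(0, 23.3287) (10, 23.8145) (10, 59) (0, 59)]  |A|=354.2839
4. ⊥bis P3·P2 via (5.32,45.955): [(0, 44.525) (0, 23.3287) (10, 23.8145) (10, 47.213)]  |A|=222.9738
5. ⊥bis P3·P4 via (6.26,32.48): [(0, 44.525) (0, 33.6144) (10, 31.8023) (10, 47.213)]  |A|=131.6066
6. ⊥bis P3·P5 via (7.37,42.75): [(0, 42.8013) (0, 33.6144) (10, 31.8023) (10, 42.7317)]  |A|=100.5817
7. ⊥bis P3·P6 via (7.55,31.155): [(0, 42.8013) (0, 33.6144) (10, 31.8023) (10, 42.7317)]  |A|=100.5817
8. canonical 4-gon: [(0, 42.8013) (0, 33.6144) (10, 31.8023) (10, 42.7317)]
9. shoelace: 100.5817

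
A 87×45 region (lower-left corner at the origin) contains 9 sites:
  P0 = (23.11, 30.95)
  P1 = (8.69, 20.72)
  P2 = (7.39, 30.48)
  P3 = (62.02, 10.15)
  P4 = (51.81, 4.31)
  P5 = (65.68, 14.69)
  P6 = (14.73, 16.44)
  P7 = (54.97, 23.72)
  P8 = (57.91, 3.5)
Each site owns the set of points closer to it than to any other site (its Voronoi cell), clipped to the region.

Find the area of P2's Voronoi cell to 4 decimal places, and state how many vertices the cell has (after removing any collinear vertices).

Area of P2's cell: 293.8995 (4 vertices)

1. box [0,87]×[0,45]: [(0, 0) (87, 0) (87, 45) (0, 45)]
2. ⊥bis P2·P0 via (15.25,30.715): [(0, 0) (16.1683, 0) (14.8229, 45) (0, 45)]  |A|=697.3026
3. ⊥bis P2·P1 via (8.04,25.6): [(0, 24.5291) (15.3737, 26.5768) (14.8229, 45) (0, 45)]  |A|=293.8995
4. ⊥bis P2·P3 via (34.705,20.315): [(0, 24.5291) (15.3737, 26.5768) (14.8229, 45) (0, 45)]  |A|=293.8995
5. ⊥bis P2·P4 via (29.6,17.395): [(0, 24.5291) (15.3737, 26.5768) (14.8229, 45) (0, 45)]  |A|=293.8995
6. ⊥bis P2·P5 via (36.535,22.585): [(0, 24.5291) (15.3737, 26.5768) (14.8229, 45) (0, 45)]  |A|=293.8995
7. ⊥bis P2·P6 via (11.06,23.46): [(0, 24.5291) (15.3737, 26.5768) (14.8229, 45) (0, 45)]  |A|=293.8995
8. ⊥bis P2·P7 via (31.18,27.1): [(0, 24.5291) (15.3737, 26.5768) (14.8229, 45) (0, 45)]  |A|=293.8995
9. ⊥bis P2·P8 via (32.65,16.99): [(0, 24.5291) (15.3737, 26.5768) (14.8229, 45) (0, 45)]  |A|=293.8995
10. canonical 4-gon: [(0, 24.5291) (15.3737, 26.5768) (14.8229, 45) (0, 45)]
11. shoelace: 293.8995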